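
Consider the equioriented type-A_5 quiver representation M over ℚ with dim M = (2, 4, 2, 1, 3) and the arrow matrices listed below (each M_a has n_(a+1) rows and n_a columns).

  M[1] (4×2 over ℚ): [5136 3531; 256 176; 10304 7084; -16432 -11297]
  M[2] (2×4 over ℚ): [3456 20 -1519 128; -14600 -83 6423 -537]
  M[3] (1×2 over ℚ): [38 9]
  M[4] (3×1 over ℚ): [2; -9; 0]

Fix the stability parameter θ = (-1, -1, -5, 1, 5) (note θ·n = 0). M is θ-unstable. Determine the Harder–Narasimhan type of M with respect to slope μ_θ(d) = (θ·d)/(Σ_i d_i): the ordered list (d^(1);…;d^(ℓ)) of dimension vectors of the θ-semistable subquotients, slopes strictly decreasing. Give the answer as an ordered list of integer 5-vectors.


Via rank(M_{q-1}∘⋯∘M_p): M ≅ I[1,1], I[1,5], I[2,2]^2, I[2,3], I[5,5]^2.
μ_θ-semistable layers: μ^(1)=5; μ^(2)=1; μ^(3)=-1; μ^(4)=-7/3; μ^(5)=-3

((0, 0, 0, 0, 3); (0, 0, 0, 1, 0); (1, 2, 0, 0, 0); (1, 1, 1, 0, 0); (0, 1, 1, 0, 0))


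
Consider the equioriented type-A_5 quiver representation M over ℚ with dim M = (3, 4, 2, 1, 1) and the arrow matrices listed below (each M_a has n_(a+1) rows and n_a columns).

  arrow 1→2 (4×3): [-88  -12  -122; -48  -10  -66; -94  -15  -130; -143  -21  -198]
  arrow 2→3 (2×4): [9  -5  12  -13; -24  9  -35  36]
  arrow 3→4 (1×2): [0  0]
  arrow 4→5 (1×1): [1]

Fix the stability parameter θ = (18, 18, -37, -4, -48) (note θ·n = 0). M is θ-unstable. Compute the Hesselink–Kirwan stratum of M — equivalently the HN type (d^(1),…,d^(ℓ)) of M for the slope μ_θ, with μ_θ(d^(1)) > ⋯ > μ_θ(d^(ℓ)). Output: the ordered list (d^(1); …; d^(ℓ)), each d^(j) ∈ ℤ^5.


Interval decomposition of M: I[1,2], I[1,3]^2, I[2,2], I[4,5].
HN type (ℓ=3): μ^(1)=18; μ^(2)=-1/3; μ^(3)=-26

((1, 2, 0, 0, 0); (2, 2, 2, 0, 0); (0, 0, 0, 1, 1))


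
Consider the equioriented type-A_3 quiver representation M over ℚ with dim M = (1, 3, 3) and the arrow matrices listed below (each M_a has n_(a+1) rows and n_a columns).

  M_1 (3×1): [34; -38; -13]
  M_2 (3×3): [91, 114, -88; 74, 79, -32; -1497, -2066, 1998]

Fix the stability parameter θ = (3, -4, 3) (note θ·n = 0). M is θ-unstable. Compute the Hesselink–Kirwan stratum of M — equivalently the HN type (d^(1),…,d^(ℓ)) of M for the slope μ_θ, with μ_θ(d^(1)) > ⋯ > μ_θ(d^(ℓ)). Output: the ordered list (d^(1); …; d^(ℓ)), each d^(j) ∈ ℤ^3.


Barcode: M ≅ I[1,3], I[2,3]^2. HN layers by μ_θ (3 steps, strictly decreasing):
  μ^(1)=3; μ^(2)=-1/2; μ^(3)=-4

((0, 0, 3); (1, 1, 0); (0, 2, 0))


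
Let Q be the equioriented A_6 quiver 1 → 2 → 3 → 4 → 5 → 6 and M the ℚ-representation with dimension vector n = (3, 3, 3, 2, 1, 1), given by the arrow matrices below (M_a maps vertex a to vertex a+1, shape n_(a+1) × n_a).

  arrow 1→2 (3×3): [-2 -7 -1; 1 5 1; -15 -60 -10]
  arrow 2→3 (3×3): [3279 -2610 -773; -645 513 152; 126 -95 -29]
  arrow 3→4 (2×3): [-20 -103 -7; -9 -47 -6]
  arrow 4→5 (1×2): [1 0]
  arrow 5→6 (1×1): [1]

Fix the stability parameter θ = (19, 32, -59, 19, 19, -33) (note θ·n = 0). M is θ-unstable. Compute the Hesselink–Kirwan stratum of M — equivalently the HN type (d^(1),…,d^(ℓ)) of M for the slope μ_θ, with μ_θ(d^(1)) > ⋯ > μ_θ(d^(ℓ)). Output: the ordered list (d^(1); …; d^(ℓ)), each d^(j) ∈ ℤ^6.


Interval decomposition of M: I[1,1], I[1,4], I[1,6], I[2,3].
HN type (ℓ=4): μ^(1)=19; μ^(2)=5/3; μ^(3)=-8/3; μ^(4)=-27/2

((1, 0, 0, 1, 0, 0); (0, 0, 0, 1, 1, 1); (2, 2, 2, 0, 0, 0); (0, 1, 1, 0, 0, 0))


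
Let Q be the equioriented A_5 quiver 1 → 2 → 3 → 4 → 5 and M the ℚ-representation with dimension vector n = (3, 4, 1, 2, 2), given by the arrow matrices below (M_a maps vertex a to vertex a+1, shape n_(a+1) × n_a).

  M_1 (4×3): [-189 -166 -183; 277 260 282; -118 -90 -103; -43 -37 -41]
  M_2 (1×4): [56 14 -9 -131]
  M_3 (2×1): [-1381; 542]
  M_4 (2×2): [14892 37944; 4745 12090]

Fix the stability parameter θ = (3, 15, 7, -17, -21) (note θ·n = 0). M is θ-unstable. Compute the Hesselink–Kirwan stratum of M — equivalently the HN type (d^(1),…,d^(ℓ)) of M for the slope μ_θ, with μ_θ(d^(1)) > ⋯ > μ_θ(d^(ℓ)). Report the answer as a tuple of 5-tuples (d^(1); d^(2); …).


Via rank(M_{q-1}∘⋯∘M_p): M ≅ I[1,2]^2, I[1,5], I[2,2], I[4,4], I[5,5].
μ_θ-semistable layers: μ^(1)=15; μ^(2)=3; μ^(3)=-13/5; μ^(4)=-17; μ^(5)=-21

((0, 3, 0, 0, 0); (2, 0, 0, 0, 0); (1, 1, 1, 1, 1); (0, 0, 0, 1, 0); (0, 0, 0, 0, 1))


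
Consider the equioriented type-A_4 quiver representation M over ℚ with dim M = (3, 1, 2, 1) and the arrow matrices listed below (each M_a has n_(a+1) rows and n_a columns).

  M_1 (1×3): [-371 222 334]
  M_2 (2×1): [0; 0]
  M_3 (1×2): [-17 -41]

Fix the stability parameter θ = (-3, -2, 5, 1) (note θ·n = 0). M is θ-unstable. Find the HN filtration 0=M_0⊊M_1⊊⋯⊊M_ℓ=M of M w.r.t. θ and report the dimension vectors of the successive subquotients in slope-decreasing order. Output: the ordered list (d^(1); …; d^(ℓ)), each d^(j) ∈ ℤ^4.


Interval decomposition of M: I[1,1]^2, I[1,2], I[3,3], I[3,4].
HN type (ℓ=4): μ^(1)=5; μ^(2)=3; μ^(3)=-2; μ^(4)=-3

((0, 0, 1, 0); (0, 0, 1, 1); (0, 1, 0, 0); (3, 0, 0, 0))


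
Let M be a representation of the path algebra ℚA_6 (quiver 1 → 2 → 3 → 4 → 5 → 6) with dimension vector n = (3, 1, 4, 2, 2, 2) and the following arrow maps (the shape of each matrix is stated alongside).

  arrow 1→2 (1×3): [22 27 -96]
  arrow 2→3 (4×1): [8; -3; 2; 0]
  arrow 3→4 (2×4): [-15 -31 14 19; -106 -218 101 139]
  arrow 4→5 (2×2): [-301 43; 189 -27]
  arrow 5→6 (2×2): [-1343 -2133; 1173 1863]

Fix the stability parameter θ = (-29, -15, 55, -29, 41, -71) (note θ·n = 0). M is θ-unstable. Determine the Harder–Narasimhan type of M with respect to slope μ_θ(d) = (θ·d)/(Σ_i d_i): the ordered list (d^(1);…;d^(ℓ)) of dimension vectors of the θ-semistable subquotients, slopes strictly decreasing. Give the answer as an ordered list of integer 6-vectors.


Interval decomposition of M: I[1,1]^2, I[1,6], I[3,3]^2, I[3,4], I[5,5], I[6,6].
HN type (ℓ=7): μ^(1)=55; μ^(2)=41; μ^(3)=13; μ^(4)=-1; μ^(5)=-15; μ^(6)=-29; μ^(7)=-71

((0, 0, 2, 0, 0, 0); (0, 0, 0, 0, 1, 0); (0, 0, 1, 1, 0, 0); (0, 0, 1, 1, 1, 1); (0, 1, 0, 0, 0, 0); (3, 0, 0, 0, 0, 0); (0, 0, 0, 0, 0, 1))


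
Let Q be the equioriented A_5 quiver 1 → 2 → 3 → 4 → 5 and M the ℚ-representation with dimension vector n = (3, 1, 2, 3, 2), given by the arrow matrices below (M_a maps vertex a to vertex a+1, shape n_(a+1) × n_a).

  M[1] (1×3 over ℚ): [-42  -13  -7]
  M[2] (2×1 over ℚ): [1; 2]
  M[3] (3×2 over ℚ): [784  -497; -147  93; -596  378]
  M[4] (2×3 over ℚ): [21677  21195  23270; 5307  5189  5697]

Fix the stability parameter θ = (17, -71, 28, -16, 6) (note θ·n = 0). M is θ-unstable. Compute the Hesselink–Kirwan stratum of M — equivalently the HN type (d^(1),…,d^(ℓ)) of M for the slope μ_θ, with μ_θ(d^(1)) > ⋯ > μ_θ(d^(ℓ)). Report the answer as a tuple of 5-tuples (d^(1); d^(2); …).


Interval decomposition of M: I[1,1]^2, I[1,5], I[3,5], I[4,4].
HN type (ℓ=4): μ^(1)=17; μ^(2)=6; μ^(3)=-16; μ^(4)=-27

((2, 0, 0, 0, 0); (0, 0, 2, 2, 2); (0, 0, 0, 1, 0); (1, 1, 0, 0, 0))


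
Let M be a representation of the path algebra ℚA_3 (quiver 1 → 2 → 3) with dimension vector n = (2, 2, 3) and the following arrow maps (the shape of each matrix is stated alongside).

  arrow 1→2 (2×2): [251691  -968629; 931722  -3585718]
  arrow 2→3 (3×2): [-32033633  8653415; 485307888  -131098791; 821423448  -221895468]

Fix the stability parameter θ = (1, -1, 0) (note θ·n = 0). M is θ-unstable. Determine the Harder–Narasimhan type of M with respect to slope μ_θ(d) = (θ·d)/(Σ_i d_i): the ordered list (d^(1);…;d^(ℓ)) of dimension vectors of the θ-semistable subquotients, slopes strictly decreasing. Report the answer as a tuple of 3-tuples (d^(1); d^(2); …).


Via rank(M_{q-1}∘⋯∘M_p): M ≅ I[1,1], I[1,3], I[2,3], I[3,3].
μ_θ-semistable layers: μ^(1)=1; μ^(2)=0; μ^(3)=-1

((1, 0, 0); (1, 1, 3); (0, 1, 0))


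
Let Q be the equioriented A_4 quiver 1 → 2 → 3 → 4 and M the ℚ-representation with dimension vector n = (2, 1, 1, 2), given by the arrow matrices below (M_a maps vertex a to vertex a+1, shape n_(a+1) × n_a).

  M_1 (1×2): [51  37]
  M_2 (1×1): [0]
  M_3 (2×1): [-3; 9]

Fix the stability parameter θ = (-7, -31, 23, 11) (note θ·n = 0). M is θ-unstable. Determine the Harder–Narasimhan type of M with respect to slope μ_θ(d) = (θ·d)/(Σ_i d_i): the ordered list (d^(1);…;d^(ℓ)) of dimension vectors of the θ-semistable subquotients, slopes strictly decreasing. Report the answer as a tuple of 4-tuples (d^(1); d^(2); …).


Barcode: M ≅ I[1,1], I[1,2], I[3,4], I[4,4]. HN layers by μ_θ (4 steps, strictly decreasing):
  μ^(1)=17; μ^(2)=11; μ^(3)=-7; μ^(4)=-19

((0, 0, 1, 1); (0, 0, 0, 1); (1, 0, 0, 0); (1, 1, 0, 0))


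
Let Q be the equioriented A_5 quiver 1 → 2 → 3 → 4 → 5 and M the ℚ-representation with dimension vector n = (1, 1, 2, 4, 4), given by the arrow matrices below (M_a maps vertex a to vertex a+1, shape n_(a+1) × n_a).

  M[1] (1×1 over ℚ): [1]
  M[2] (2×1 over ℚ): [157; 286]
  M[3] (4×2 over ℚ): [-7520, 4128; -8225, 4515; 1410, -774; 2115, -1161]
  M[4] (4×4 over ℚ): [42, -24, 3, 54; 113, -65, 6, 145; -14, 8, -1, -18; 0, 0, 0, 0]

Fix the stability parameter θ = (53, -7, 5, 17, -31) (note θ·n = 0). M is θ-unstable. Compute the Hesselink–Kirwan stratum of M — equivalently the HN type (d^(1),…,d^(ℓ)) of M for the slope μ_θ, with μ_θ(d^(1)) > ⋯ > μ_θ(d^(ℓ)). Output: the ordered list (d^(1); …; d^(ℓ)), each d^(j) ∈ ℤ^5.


Barcode: M ≅ I[1,4], I[3,3], I[4,4], I[4,5]^2, I[5,5]^2. HN layers by μ_θ (4 steps, strictly decreasing):
  μ^(1)=17; μ^(2)=5; μ^(3)=-7; μ^(4)=-31

((1, 1, 1, 2, 0); (0, 0, 1, 0, 0); (0, 0, 0, 2, 2); (0, 0, 0, 0, 2))


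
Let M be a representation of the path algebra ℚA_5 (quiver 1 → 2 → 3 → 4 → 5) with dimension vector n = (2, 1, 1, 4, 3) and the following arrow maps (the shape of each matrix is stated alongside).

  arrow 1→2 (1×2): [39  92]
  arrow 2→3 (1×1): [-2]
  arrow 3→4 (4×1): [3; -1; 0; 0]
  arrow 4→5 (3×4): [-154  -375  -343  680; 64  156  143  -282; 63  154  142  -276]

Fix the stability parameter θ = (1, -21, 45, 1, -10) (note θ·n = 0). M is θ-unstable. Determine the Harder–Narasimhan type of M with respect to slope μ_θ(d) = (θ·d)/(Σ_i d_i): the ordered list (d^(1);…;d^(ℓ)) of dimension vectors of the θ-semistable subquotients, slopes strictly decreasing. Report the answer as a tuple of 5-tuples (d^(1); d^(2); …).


Barcode: M ≅ I[1,1], I[1,5], I[4,4], I[4,5]^2. HN layers by μ_θ (4 steps, strictly decreasing):
  μ^(1)=12; μ^(2)=1; μ^(3)=-9/2; μ^(4)=-10

((0, 0, 1, 1, 1); (1, 0, 0, 1, 0); (0, 0, 0, 2, 2); (1, 1, 0, 0, 0))


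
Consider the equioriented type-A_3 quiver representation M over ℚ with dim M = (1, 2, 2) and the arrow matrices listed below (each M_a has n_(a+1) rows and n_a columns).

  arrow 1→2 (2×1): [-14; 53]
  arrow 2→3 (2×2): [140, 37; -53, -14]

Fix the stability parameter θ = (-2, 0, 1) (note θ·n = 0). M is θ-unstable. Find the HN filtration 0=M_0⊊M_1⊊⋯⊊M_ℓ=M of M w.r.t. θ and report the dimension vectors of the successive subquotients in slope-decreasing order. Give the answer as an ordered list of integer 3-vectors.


Via rank(M_{q-1}∘⋯∘M_p): M ≅ I[1,3], I[2,3].
μ_θ-semistable layers: μ^(1)=1; μ^(2)=0; μ^(3)=-2

((0, 0, 2); (0, 2, 0); (1, 0, 0))


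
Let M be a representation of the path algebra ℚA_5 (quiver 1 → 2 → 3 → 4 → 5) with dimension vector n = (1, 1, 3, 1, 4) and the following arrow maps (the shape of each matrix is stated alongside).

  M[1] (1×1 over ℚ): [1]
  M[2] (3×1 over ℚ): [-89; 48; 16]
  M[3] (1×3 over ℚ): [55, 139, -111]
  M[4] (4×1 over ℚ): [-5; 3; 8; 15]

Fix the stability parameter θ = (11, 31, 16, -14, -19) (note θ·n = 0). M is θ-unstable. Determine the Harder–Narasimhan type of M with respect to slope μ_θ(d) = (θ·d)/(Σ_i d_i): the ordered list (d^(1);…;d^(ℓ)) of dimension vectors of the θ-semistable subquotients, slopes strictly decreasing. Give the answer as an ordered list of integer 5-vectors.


Barcode: M ≅ I[1,5], I[3,3]^2, I[5,5]^3. HN layers by μ_θ (3 steps, strictly decreasing):
  μ^(1)=16; μ^(2)=5; μ^(3)=-19

((0, 0, 2, 0, 0); (1, 1, 1, 1, 1); (0, 0, 0, 0, 3))


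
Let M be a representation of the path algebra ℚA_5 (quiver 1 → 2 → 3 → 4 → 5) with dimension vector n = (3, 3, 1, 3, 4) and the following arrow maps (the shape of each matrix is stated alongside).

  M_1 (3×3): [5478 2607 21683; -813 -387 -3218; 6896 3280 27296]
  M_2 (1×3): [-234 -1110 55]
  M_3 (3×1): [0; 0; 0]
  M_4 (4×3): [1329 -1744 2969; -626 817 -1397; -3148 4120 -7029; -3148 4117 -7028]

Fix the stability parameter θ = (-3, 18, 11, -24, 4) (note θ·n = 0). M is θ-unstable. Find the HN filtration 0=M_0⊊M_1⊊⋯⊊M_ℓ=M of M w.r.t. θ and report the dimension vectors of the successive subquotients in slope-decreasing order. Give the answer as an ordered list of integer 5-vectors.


Barcode: M ≅ I[1,1], I[1,2], I[1,3], I[2,2], I[4,5]^3, I[5,5]. HN layers by μ_θ (5 steps, strictly decreasing):
  μ^(1)=18; μ^(2)=29/2; μ^(3)=4; μ^(4)=-3; μ^(5)=-24

((0, 2, 0, 0, 0); (0, 1, 1, 0, 0); (0, 0, 0, 0, 4); (3, 0, 0, 0, 0); (0, 0, 0, 3, 0))


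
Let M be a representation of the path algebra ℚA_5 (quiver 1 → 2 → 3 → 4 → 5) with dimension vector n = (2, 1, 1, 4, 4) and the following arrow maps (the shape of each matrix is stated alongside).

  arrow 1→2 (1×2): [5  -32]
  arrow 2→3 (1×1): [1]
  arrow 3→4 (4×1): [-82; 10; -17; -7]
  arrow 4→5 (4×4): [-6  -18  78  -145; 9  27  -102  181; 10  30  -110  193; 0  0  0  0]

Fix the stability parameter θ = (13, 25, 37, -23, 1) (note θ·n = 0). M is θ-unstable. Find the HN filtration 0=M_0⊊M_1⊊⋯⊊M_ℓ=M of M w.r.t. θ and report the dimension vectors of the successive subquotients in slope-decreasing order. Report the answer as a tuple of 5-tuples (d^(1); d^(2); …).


Via rank(M_{q-1}∘⋯∘M_p): M ≅ I[1,1], I[1,5], I[4,4]^2, I[4,5], I[5,5]^2.
μ_θ-semistable layers: μ^(1)=13; μ^(2)=53/5; μ^(3)=1; μ^(4)=-23

((1, 0, 0, 0, 0); (1, 1, 1, 1, 1); (0, 0, 0, 0, 3); (0, 0, 0, 3, 0))


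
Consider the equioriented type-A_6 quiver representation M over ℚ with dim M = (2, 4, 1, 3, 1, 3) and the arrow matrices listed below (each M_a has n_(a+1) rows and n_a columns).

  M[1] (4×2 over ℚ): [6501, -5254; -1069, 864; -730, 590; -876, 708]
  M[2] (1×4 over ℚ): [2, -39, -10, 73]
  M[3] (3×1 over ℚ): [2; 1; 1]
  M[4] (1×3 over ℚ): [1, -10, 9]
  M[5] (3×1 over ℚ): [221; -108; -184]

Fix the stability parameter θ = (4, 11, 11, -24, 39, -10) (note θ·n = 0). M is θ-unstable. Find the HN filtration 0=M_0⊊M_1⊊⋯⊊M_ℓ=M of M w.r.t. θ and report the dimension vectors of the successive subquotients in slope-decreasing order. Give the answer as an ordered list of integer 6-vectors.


Via rank(M_{q-1}∘⋯∘M_p): M ≅ I[1,2], I[1,6], I[2,2]^2, I[4,4]^2, I[6,6]^2.
μ_θ-semistable layers: μ^(1)=29/2; μ^(2)=11; μ^(3)=4; μ^(4)=1/2; μ^(5)=-10; μ^(6)=-24

((0, 0, 0, 0, 1, 1); (0, 3, 0, 0, 0, 0); (1, 0, 0, 0, 0, 0); (1, 1, 1, 1, 0, 0); (0, 0, 0, 0, 0, 2); (0, 0, 0, 2, 0, 0))


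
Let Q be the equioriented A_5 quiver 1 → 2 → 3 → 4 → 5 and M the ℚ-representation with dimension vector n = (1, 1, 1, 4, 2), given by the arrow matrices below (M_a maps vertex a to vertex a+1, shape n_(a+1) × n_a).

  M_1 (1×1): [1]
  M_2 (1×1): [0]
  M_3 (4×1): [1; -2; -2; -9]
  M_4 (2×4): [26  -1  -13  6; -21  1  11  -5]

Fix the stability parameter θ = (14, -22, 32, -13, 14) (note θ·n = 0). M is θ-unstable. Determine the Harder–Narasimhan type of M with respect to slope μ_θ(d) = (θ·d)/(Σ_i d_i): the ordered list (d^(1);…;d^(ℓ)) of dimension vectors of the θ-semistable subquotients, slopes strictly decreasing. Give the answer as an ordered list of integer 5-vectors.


Barcode: M ≅ I[1,2], I[3,4], I[4,4], I[4,5]^2. HN layers by μ_θ (4 steps, strictly decreasing):
  μ^(1)=14; μ^(2)=19/2; μ^(3)=-4; μ^(4)=-13

((0, 0, 0, 0, 2); (0, 0, 1, 1, 0); (1, 1, 0, 0, 0); (0, 0, 0, 3, 0))


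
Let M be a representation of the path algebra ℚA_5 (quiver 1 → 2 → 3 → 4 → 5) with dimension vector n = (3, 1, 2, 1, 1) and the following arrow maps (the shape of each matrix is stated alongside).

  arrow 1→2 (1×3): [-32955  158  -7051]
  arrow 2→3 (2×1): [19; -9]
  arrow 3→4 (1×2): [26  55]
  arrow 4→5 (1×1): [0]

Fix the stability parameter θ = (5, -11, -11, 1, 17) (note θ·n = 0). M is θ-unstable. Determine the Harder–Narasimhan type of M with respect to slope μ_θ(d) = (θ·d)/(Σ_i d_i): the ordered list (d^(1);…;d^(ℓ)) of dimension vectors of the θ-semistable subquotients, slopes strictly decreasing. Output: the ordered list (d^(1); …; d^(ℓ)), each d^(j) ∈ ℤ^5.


Via rank(M_{q-1}∘⋯∘M_p): M ≅ I[1,1]^2, I[1,4], I[3,3], I[5,5].
μ_θ-semistable layers: μ^(1)=17; μ^(2)=5; μ^(3)=1; μ^(4)=-17/3; μ^(5)=-11

((0, 0, 0, 0, 1); (2, 0, 0, 0, 0); (0, 0, 0, 1, 0); (1, 1, 1, 0, 0); (0, 0, 1, 0, 0))


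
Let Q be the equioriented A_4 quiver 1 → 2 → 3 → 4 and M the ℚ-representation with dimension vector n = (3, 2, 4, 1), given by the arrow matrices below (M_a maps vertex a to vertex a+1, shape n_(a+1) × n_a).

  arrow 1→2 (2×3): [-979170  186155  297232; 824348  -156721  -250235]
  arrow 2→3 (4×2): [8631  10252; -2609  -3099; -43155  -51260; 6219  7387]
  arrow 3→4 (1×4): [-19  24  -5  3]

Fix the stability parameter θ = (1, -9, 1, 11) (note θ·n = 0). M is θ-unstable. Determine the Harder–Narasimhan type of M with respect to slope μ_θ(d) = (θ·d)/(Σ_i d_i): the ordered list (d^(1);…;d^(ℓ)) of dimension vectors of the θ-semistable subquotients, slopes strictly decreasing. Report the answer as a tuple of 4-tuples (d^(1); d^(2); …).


Barcode: M ≅ I[1,1], I[1,3], I[1,4], I[3,3]^2. HN layers by μ_θ (3 steps, strictly decreasing):
  μ^(1)=11; μ^(2)=1; μ^(3)=-4

((0, 0, 0, 1); (1, 0, 4, 0); (2, 2, 0, 0))


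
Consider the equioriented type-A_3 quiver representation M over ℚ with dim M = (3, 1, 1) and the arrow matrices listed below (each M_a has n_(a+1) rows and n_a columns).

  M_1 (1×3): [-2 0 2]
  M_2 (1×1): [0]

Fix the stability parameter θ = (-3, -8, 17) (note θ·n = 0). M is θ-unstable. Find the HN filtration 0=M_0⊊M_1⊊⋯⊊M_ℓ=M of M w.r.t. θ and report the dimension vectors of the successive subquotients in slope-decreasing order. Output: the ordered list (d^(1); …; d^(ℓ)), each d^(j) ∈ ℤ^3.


Via rank(M_{q-1}∘⋯∘M_p): M ≅ I[1,1]^2, I[1,2], I[3,3].
μ_θ-semistable layers: μ^(1)=17; μ^(2)=-3; μ^(3)=-11/2

((0, 0, 1); (2, 0, 0); (1, 1, 0))


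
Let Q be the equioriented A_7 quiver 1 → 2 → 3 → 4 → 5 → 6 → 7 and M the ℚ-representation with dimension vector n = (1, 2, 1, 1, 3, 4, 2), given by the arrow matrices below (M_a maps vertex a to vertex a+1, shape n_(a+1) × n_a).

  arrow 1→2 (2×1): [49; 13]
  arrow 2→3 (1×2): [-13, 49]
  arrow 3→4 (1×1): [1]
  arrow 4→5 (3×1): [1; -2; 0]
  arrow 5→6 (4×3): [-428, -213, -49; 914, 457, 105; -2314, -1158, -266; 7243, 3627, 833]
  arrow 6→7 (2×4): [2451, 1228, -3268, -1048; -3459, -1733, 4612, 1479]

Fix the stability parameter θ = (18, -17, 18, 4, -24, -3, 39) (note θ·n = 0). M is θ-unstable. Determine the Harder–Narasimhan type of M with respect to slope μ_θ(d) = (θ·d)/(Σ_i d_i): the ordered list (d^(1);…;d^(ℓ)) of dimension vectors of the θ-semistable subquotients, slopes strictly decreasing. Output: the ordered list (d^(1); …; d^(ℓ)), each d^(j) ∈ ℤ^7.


Via rank(M_{q-1}∘⋯∘M_p): M ≅ I[1,2], I[2,7], I[5,5], I[5,7], I[6,6]^2.
μ_θ-semistable layers: μ^(1)=39; μ^(2)=1/2; μ^(3)=-5/4; μ^(4)=-3; μ^(5)=-17; μ^(6)=-24

((0, 0, 0, 0, 0, 0, 2); (1, 1, 0, 0, 0, 0, 0); (0, 0, 1, 1, 1, 1, 0); (0, 0, 0, 0, 0, 3, 0); (0, 1, 0, 0, 0, 0, 0); (0, 0, 0, 0, 2, 0, 0))


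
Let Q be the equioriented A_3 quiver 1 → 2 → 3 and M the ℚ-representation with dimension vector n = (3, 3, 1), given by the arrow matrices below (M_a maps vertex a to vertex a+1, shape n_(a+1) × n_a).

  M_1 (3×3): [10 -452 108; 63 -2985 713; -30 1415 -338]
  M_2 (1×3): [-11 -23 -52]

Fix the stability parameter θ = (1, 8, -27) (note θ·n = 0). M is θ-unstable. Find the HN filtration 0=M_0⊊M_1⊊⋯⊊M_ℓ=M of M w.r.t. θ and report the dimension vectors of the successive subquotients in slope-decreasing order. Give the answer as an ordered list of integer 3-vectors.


Interval decomposition of M: I[1,2]^2, I[1,3].
HN type (ℓ=3): μ^(1)=8; μ^(2)=1; μ^(3)=-6

((0, 2, 0); (2, 0, 0); (1, 1, 1))


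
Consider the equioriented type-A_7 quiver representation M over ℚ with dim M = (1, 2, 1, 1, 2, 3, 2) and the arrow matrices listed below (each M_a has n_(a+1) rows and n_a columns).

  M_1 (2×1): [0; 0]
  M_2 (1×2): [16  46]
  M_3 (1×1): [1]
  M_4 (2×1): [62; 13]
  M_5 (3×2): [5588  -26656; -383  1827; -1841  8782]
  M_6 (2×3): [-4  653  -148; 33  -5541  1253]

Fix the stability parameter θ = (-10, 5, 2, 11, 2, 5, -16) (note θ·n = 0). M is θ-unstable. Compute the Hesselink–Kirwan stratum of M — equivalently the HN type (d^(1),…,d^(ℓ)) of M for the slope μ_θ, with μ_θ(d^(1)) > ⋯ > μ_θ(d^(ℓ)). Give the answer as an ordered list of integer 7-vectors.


Via rank(M_{q-1}∘⋯∘M_p): M ≅ I[1,1], I[2,2], I[2,7], I[5,7], I[6,6].
μ_θ-semistable layers: μ^(1)=5; μ^(2)=3/2; μ^(3)=-3; μ^(4)=-10

((0, 1, 0, 0, 0, 1, 0); (0, 1, 1, 1, 1, 1, 1); (0, 0, 0, 0, 1, 1, 1); (1, 0, 0, 0, 0, 0, 0))


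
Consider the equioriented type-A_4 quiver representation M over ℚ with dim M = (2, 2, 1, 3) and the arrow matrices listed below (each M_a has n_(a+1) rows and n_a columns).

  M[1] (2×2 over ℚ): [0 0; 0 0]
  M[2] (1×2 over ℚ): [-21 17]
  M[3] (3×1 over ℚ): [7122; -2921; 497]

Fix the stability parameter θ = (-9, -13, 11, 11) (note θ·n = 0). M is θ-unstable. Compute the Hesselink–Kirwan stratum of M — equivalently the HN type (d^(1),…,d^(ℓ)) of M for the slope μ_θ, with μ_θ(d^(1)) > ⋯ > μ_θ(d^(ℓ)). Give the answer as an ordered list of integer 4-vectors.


Via rank(M_{q-1}∘⋯∘M_p): M ≅ I[1,1]^2, I[2,2], I[2,4], I[4,4]^2.
μ_θ-semistable layers: μ^(1)=11; μ^(2)=-9; μ^(3)=-13

((0, 0, 1, 3); (2, 0, 0, 0); (0, 2, 0, 0))


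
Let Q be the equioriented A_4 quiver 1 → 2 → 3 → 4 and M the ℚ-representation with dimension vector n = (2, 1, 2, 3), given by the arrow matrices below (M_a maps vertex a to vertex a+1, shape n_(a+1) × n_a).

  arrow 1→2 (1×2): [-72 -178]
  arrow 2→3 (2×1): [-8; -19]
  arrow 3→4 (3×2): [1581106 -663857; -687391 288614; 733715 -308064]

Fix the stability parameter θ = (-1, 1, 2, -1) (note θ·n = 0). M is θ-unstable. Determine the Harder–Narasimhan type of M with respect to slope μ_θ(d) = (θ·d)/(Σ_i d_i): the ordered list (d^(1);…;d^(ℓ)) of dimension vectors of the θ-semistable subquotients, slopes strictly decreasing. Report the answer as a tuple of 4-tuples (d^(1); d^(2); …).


Via rank(M_{q-1}∘⋯∘M_p): M ≅ I[1,1], I[1,4], I[3,4], I[4,4].
μ_θ-semistable layers: μ^(1)=2/3; μ^(2)=1/2; μ^(3)=-1

((0, 1, 1, 1); (0, 0, 1, 1); (2, 0, 0, 1))


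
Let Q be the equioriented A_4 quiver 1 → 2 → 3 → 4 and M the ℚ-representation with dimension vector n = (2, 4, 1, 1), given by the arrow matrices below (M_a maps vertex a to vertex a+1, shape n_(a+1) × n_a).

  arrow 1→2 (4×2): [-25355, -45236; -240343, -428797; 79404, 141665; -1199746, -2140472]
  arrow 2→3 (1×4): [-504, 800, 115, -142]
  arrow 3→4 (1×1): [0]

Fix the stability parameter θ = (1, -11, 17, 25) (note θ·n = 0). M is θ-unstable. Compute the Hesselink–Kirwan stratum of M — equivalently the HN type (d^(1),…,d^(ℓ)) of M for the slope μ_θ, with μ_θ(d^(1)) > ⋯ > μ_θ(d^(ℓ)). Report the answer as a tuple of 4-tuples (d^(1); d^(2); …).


Interval decomposition of M: I[1,2], I[1,3], I[2,2]^2, I[4,4].
HN type (ℓ=4): μ^(1)=25; μ^(2)=17; μ^(3)=-5; μ^(4)=-11

((0, 0, 0, 1); (0, 0, 1, 0); (2, 2, 0, 0); (0, 2, 0, 0))


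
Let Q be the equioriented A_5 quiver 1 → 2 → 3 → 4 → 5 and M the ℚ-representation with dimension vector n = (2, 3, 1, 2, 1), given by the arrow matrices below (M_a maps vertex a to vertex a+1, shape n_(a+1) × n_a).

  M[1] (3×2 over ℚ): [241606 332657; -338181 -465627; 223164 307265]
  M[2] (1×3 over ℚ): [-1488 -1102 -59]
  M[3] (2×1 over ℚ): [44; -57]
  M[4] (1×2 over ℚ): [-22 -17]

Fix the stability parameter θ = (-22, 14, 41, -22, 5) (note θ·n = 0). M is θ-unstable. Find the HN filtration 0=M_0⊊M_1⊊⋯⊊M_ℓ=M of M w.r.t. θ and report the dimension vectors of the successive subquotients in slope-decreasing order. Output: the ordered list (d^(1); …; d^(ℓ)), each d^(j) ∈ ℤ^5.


Barcode: M ≅ I[1,2], I[1,5], I[2,2], I[4,4]. HN layers by μ_θ (3 steps, strictly decreasing):
  μ^(1)=14; μ^(2)=19/2; μ^(3)=-22

((0, 2, 0, 0, 0); (0, 1, 1, 1, 1); (2, 0, 0, 1, 0))


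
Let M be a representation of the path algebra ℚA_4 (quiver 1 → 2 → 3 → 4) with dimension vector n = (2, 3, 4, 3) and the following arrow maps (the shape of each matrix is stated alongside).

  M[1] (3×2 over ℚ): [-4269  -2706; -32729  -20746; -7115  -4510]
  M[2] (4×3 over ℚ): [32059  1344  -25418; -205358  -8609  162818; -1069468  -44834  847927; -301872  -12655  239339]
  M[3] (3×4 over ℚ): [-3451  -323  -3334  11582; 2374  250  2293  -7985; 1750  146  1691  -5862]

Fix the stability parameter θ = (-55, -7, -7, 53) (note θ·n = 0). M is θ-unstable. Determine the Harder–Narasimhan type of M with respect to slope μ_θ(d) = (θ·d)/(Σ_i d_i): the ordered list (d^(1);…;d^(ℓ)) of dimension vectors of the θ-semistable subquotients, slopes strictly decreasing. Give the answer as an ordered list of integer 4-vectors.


Barcode: M ≅ I[1,1], I[1,4], I[2,4]^2, I[3,3]. HN layers by μ_θ (3 steps, strictly decreasing):
  μ^(1)=53; μ^(2)=-7; μ^(3)=-55

((0, 0, 0, 3); (0, 3, 4, 0); (2, 0, 0, 0))


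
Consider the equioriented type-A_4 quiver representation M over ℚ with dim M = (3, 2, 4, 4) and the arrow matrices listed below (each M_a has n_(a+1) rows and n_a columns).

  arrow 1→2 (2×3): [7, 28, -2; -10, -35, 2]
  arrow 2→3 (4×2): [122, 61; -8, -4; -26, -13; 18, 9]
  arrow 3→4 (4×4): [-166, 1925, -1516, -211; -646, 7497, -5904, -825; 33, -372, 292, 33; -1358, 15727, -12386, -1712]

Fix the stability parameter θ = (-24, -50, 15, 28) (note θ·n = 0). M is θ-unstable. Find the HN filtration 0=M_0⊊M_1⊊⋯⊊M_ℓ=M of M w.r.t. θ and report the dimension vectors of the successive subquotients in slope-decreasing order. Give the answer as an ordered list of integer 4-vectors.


Barcode: M ≅ I[1,1], I[1,2], I[1,4], I[3,3], I[3,4]^2, I[4,4]. HN layers by μ_θ (4 steps, strictly decreasing):
  μ^(1)=28; μ^(2)=15; μ^(3)=-24; μ^(4)=-37

((0, 0, 0, 4); (0, 0, 4, 0); (1, 0, 0, 0); (2, 2, 0, 0))


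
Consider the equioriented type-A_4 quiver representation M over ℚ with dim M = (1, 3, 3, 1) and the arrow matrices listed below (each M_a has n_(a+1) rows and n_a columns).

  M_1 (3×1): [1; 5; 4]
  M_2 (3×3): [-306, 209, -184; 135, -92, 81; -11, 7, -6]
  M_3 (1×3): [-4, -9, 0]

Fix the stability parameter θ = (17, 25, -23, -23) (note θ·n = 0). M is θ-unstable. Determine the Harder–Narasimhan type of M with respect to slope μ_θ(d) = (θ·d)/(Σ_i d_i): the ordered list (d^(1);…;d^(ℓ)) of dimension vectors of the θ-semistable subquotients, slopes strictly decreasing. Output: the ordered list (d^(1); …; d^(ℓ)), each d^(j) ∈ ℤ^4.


Interval decomposition of M: I[1,4], I[2,3]^2.
HN type (ℓ=2): μ^(1)=1; μ^(2)=-1

((0, 2, 2, 0); (1, 1, 1, 1))


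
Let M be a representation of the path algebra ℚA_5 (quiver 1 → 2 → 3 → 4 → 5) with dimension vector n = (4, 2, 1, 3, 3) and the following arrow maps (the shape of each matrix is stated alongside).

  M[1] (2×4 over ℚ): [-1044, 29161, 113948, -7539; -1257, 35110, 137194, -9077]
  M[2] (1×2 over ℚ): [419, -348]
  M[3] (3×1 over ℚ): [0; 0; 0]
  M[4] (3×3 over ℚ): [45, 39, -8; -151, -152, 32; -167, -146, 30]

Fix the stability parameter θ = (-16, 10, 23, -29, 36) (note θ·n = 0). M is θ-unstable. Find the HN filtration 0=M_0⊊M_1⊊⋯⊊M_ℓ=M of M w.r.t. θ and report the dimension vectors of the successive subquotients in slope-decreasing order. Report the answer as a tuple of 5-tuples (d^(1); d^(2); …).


Barcode: M ≅ I[1,1]^2, I[1,2], I[1,3], I[4,5]^3. HN layers by μ_θ (5 steps, strictly decreasing):
  μ^(1)=36; μ^(2)=23; μ^(3)=10; μ^(4)=-16; μ^(5)=-29

((0, 0, 0, 0, 3); (0, 0, 1, 0, 0); (0, 2, 0, 0, 0); (4, 0, 0, 0, 0); (0, 0, 0, 3, 0))


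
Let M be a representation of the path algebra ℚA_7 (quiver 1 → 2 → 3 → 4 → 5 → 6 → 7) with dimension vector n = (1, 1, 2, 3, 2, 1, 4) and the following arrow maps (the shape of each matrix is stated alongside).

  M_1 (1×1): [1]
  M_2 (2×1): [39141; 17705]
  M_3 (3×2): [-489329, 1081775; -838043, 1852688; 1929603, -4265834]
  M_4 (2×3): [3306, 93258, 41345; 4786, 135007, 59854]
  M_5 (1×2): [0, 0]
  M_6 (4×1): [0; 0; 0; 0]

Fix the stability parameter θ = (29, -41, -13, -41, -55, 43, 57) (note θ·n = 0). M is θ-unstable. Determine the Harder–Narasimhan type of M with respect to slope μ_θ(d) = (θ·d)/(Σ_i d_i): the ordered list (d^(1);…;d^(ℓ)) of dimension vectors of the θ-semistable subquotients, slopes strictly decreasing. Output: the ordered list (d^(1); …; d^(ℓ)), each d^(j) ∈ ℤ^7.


Barcode: M ≅ I[1,5], I[3,5], I[4,4], I[6,6], I[7,7]^4. HN layers by μ_θ (5 steps, strictly decreasing):
  μ^(1)=57; μ^(2)=43; μ^(3)=-121/5; μ^(4)=-109/3; μ^(5)=-41

((0, 0, 0, 0, 0, 0, 4); (0, 0, 0, 0, 0, 1, 0); (1, 1, 1, 1, 1, 0, 0); (0, 0, 1, 1, 1, 0, 0); (0, 0, 0, 1, 0, 0, 0))


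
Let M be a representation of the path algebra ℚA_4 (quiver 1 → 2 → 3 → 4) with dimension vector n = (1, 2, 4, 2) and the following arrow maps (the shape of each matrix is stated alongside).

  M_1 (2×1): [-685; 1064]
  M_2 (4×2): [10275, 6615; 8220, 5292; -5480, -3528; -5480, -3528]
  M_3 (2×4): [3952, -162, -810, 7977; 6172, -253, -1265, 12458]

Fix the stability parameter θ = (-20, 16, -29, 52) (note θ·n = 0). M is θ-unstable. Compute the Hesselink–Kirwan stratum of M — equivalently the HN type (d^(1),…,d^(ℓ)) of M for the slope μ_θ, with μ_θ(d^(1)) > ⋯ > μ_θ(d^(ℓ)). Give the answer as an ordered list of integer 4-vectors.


Interval decomposition of M: I[1,3], I[2,2], I[3,3], I[3,4]^2.
HN type (ℓ=5): μ^(1)=52; μ^(2)=16; μ^(3)=-13/2; μ^(4)=-20; μ^(5)=-29

((0, 0, 0, 2); (0, 1, 0, 0); (0, 1, 1, 0); (1, 0, 0, 0); (0, 0, 3, 0))


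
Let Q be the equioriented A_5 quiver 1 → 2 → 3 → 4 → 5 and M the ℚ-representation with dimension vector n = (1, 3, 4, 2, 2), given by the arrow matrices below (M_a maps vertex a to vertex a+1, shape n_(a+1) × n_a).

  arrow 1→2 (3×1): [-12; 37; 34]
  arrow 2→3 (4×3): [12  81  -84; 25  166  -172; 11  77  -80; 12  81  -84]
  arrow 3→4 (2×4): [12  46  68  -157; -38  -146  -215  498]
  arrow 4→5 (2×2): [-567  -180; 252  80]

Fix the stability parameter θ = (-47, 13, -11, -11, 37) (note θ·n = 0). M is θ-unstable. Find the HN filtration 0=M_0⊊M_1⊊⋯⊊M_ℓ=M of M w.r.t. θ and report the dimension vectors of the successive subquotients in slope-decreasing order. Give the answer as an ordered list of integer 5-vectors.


Interval decomposition of M: I[1,5], I[2,2], I[2,4], I[3,3]^2, I[5,5].
HN type (ℓ=5): μ^(1)=37; μ^(2)=13; μ^(3)=-3; μ^(4)=-11; μ^(5)=-47

((0, 0, 0, 0, 2); (0, 1, 0, 0, 0); (0, 2, 2, 2, 0); (0, 0, 2, 0, 0); (1, 0, 0, 0, 0))


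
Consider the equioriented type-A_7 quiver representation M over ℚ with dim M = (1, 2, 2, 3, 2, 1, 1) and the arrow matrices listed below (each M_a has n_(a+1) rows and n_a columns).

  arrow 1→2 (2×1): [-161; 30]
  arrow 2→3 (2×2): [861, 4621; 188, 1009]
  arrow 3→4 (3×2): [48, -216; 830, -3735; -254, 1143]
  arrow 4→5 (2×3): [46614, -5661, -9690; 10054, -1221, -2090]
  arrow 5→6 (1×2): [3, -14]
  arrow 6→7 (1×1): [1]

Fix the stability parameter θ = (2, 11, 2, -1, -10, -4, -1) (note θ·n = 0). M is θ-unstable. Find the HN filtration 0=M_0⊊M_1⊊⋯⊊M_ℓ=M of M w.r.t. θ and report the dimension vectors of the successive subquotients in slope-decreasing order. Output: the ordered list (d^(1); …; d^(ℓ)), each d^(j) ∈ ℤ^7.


Via rank(M_{q-1}∘⋯∘M_p): M ≅ I[1,3], I[2,7], I[4,4]^2, I[5,5].
μ_θ-semistable layers: μ^(1)=13/2; μ^(2)=2; μ^(3)=-1/2; μ^(4)=-1; μ^(5)=-10

((0, 1, 1, 0, 0, 0, 0); (1, 0, 0, 0, 0, 0, 0); (0, 1, 1, 1, 1, 1, 1); (0, 0, 0, 2, 0, 0, 0); (0, 0, 0, 0, 1, 0, 0))


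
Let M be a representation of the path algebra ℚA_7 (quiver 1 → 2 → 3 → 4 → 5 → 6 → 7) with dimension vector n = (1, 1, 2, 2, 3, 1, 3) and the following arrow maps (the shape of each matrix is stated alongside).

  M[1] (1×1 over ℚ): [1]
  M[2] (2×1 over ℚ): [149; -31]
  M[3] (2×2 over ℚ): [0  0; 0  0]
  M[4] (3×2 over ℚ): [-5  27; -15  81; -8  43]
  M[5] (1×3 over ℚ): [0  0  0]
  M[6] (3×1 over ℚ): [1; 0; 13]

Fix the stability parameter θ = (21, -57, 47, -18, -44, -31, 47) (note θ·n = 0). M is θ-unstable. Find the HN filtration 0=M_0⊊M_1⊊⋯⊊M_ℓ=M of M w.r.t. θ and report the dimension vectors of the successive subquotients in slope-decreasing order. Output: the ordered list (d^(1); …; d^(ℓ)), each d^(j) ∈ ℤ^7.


Via rank(M_{q-1}∘⋯∘M_p): M ≅ I[1,3], I[3,3], I[4,5]^2, I[5,5], I[6,7], I[7,7]^2.
μ_θ-semistable layers: μ^(1)=47; μ^(2)=-18; μ^(3)=-31; μ^(4)=-44

((0, 0, 2, 0, 0, 0, 3); (1, 1, 0, 0, 0, 0, 0); (0, 0, 0, 2, 2, 1, 0); (0, 0, 0, 0, 1, 0, 0))


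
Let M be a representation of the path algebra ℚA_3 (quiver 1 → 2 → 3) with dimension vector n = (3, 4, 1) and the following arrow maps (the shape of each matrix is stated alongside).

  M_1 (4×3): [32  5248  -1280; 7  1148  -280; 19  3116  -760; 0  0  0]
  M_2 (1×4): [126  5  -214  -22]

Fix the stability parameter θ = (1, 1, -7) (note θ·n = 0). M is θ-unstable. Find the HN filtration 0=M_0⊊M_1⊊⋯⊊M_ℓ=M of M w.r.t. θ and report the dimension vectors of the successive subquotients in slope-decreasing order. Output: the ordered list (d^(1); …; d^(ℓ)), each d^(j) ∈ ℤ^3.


Via rank(M_{q-1}∘⋯∘M_p): M ≅ I[1,1]^2, I[1,3], I[2,2]^3.
μ_θ-semistable layers: μ^(1)=1; μ^(2)=-5/3

((2, 3, 0); (1, 1, 1))


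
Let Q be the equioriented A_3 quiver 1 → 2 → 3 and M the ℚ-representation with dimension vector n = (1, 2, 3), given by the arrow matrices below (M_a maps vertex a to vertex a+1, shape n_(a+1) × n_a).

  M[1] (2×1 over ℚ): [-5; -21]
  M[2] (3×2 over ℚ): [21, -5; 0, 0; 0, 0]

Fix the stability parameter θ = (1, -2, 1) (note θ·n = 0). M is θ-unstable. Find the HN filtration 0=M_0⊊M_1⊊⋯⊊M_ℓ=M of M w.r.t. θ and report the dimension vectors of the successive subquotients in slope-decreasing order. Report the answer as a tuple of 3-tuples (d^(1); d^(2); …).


Via rank(M_{q-1}∘⋯∘M_p): M ≅ I[1,2], I[2,3], I[3,3]^2.
μ_θ-semistable layers: μ^(1)=1; μ^(2)=-1/2; μ^(3)=-2

((0, 0, 3); (1, 1, 0); (0, 1, 0))


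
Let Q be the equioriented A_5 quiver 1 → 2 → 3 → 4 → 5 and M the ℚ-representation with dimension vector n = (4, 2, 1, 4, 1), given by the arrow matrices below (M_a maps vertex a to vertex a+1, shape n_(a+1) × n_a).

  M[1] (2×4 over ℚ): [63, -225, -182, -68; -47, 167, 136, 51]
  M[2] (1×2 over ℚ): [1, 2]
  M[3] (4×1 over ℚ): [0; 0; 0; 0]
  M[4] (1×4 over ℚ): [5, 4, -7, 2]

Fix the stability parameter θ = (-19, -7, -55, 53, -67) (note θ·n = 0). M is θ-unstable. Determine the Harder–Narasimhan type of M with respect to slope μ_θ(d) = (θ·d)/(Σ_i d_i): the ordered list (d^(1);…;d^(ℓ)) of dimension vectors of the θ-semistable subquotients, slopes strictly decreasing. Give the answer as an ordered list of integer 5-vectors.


Barcode: M ≅ I[1,1]^2, I[1,2], I[1,3], I[4,4]^3, I[4,5]. HN layers by μ_θ (4 steps, strictly decreasing):
  μ^(1)=53; μ^(2)=-7; μ^(3)=-19; μ^(4)=-27

((0, 0, 0, 3, 0); (0, 1, 0, 1, 1); (3, 0, 0, 0, 0); (1, 1, 1, 0, 0))


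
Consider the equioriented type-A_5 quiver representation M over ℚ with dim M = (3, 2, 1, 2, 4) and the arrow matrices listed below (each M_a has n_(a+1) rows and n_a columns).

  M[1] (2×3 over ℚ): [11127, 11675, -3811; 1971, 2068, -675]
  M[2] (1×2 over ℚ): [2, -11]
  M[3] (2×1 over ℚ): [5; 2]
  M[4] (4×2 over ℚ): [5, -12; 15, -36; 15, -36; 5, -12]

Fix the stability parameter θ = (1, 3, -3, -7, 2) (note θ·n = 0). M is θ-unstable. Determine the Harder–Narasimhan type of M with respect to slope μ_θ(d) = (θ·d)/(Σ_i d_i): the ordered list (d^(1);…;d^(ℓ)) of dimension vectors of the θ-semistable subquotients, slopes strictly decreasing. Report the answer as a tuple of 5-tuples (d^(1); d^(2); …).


Interval decomposition of M: I[1,1], I[1,2], I[1,5], I[4,4], I[5,5]^3.
HN type (ℓ=5): μ^(1)=3; μ^(2)=2; μ^(3)=1; μ^(4)=-3/2; μ^(5)=-7

((0, 1, 0, 0, 0); (0, 0, 0, 0, 4); (2, 0, 0, 0, 0); (1, 1, 1, 1, 0); (0, 0, 0, 1, 0))


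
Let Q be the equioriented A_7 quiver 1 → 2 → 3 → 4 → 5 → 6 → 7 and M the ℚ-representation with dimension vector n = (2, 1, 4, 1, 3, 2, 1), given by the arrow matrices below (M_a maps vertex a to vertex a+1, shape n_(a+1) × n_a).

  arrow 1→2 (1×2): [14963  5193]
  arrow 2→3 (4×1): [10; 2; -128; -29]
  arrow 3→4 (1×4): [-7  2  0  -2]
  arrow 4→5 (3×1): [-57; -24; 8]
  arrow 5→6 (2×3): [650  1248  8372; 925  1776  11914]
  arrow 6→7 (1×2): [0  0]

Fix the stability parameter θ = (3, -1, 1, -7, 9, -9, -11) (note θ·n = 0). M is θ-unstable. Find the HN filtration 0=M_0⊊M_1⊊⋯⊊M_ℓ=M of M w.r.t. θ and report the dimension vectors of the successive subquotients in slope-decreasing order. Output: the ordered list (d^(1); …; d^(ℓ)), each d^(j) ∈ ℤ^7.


Via rank(M_{q-1}∘⋯∘M_p): M ≅ I[1,1], I[1,6], I[3,3]^3, I[5,5]^2, I[6,6], I[7,7].
μ_θ-semistable layers: μ^(1)=9; μ^(2)=3; μ^(3)=1; μ^(4)=0; μ^(5)=-1; μ^(6)=-9; μ^(7)=-11

((0, 0, 0, 0, 2, 0, 0); (1, 0, 0, 0, 0, 0, 0); (0, 0, 3, 0, 0, 0, 0); (0, 0, 0, 0, 1, 1, 0); (1, 1, 1, 1, 0, 0, 0); (0, 0, 0, 0, 0, 1, 0); (0, 0, 0, 0, 0, 0, 1))


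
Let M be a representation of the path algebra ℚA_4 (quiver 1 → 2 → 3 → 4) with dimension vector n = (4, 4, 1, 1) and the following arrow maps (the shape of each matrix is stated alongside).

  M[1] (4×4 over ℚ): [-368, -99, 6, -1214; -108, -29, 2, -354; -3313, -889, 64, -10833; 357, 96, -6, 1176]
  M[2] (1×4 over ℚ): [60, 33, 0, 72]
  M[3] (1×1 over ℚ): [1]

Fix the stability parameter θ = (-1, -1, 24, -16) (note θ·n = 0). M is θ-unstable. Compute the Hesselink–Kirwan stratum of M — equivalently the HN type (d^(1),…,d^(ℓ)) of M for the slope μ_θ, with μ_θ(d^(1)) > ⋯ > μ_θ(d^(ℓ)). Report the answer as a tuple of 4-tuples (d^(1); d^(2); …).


Barcode: M ≅ I[1,1], I[1,2]^2, I[1,4], I[2,2]. HN layers by μ_θ (2 steps, strictly decreasing):
  μ^(1)=4; μ^(2)=-1

((0, 0, 1, 1); (4, 4, 0, 0))


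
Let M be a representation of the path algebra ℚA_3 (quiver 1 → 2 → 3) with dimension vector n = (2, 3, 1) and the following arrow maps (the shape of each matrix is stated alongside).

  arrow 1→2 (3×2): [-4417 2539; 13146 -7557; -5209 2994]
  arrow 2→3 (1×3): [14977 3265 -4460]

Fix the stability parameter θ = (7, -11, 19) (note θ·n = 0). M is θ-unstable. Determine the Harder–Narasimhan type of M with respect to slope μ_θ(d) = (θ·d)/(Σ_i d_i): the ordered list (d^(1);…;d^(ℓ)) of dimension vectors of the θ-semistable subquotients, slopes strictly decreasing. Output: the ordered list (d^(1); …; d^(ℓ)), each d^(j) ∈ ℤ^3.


Via rank(M_{q-1}∘⋯∘M_p): M ≅ I[1,2], I[1,3], I[2,2].
μ_θ-semistable layers: μ^(1)=19; μ^(2)=-2; μ^(3)=-11

((0, 0, 1); (2, 2, 0); (0, 1, 0))
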